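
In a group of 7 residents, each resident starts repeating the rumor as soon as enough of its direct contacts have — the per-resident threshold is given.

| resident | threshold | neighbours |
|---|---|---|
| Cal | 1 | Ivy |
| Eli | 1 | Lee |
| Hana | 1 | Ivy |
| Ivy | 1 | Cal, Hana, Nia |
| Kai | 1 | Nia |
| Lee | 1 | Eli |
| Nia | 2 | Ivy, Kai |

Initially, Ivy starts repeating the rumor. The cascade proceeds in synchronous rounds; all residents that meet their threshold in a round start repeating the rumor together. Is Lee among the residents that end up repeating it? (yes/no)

no

Round 1 — Ivy starts repeating the rumor (initial).
Round 2 — checking thresholds:
  Cal: 1 of 1 neighbours ≥ 1, starts repeating the rumor.
  Hana: 1 of 1 neighbours ≥ 1, starts repeating the rumor.
  Nia: 1 of 2 neighbours < 2, holds.
Round 3 — no new spreads; cascade stops.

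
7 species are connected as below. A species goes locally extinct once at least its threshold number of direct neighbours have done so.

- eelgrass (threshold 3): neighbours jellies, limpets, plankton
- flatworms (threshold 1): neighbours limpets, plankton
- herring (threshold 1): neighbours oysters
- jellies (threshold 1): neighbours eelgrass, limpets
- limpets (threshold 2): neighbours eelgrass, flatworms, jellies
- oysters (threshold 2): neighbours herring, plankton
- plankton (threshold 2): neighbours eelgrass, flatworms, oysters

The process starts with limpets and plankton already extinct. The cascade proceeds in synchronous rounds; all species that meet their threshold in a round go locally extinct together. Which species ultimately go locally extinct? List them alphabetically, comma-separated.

Round 1 — limpets, plankton go locally extinct (initial).
Round 2 — checking thresholds:
  eelgrass: 2 of 3 neighbours < 3, not yet.
  flatworms: 2 of 2 neighbours ≥ 1, goes locally extinct.
  jellies: 1 of 2 neighbours ≥ 1, goes locally extinct.
  oysters: 1 of 2 neighbours < 2, not yet.
Round 3 — checking thresholds:
  eelgrass: 3 of 3 neighbours ≥ 3, goes locally extinct.
  oysters: 1 of 2 neighbours < 2, not yet.
Round 4 — no new extinctions; cascade stops.

eelgrass, flatworms, jellies, limpets, plankton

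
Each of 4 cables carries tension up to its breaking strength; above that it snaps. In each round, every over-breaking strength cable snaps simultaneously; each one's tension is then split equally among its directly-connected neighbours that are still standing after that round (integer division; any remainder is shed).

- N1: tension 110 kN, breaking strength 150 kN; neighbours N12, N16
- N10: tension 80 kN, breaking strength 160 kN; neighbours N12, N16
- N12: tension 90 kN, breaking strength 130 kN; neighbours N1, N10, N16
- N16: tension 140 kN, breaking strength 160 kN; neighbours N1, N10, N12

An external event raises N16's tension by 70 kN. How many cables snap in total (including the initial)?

Round 1 — N16 at 210 > 160. N16 snaps.
  N16 sheds 210 kN to N1, N10, N12: 70 each.
    N1: 110+70 = 180 > 150
    N10: 80+70 = 150 ≤ 160
    N12: 90+70 = 160 > 130
Round 2 — N1, N12 snap.
  N1 sheds 180 kN: no online neighbours, lost.
  N12 sheds 160 kN to N10: 160 each.
    N10: 150+160 = 310 > 160
Round 3 — N10 snaps.
  N10 sheds 310 kN: no online neighbours, lost.
No further breaks.

4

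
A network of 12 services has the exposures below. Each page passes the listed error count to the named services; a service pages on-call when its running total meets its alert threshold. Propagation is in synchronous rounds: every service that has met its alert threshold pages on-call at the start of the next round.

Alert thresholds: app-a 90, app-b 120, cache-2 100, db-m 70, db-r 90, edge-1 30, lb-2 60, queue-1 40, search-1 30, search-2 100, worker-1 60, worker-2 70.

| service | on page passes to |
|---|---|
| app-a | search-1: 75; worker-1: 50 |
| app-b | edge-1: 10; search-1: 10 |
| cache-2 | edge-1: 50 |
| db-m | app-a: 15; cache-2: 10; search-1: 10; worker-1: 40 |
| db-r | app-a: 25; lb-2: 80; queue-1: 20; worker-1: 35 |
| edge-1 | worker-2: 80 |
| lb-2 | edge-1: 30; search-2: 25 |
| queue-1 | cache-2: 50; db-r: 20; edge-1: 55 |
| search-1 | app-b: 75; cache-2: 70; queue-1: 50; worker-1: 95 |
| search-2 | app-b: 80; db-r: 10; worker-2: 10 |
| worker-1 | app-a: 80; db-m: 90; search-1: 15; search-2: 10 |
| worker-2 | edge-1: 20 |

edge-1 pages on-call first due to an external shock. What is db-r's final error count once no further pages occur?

Round 1 — edge-1 pages on-call (initial).
  worker-2: +80 → 80 ≥ 70
Round 2 — worker-2 pages on-call.
No further pages.

0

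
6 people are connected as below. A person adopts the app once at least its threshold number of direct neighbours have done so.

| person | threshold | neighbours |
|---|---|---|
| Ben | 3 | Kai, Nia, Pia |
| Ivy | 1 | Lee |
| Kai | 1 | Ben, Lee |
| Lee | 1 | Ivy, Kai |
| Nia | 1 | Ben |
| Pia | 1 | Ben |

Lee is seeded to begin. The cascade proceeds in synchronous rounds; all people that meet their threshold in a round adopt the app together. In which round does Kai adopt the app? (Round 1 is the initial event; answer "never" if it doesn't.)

2

Round 1 — Lee adopts the app (initial).
Round 2 — checking thresholds:
  Ivy: 1 of 1 neighbours ≥ 1, adopts the app.
  Kai: 1 of 2 neighbours ≥ 1, adopts the app.
Round 3 — no new adoptions; cascade stops.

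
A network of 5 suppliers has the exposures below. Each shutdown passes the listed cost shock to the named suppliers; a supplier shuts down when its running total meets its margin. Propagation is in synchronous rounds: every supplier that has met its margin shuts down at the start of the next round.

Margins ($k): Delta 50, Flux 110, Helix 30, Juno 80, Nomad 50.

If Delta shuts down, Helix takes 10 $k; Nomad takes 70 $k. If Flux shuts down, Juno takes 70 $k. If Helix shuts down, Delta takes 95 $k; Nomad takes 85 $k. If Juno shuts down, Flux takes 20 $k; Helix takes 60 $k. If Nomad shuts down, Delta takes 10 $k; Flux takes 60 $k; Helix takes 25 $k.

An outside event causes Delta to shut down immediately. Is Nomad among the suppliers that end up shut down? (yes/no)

Round 1 — Delta shuts down (initial).
  Helix: +10 → 10 < 30
  Nomad: +70 → 70 ≥ 50
Round 2 — Nomad shuts down.
  Flux: +60 → 60 < 110
  Helix: +25 → 35 ≥ 30
Round 3 — Helix shuts down.
No further shutdowns.

yes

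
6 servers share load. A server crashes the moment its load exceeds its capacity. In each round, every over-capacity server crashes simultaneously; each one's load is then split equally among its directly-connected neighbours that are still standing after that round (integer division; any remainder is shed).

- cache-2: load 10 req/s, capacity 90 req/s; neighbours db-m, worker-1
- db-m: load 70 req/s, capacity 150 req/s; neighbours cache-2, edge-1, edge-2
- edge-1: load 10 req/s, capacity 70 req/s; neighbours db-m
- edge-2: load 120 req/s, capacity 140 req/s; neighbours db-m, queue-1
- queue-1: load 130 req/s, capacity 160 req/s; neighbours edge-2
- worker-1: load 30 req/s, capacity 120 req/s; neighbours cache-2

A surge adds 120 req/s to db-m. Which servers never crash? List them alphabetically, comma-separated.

Round 1 — db-m at 190 > 150. db-m crashes.
  db-m sheds 190 req/s to cache-2, edge-1, edge-2: 63 each (1 lost).
    cache-2: 10+63 = 73 ≤ 90
    edge-1: 10+63 = 73 > 70
    edge-2: 120+63 = 183 > 140
Round 2 — edge-1, edge-2 crash.
  edge-1 sheds 73 req/s: no online neighbours, lost.
  edge-2 sheds 183 req/s to queue-1: 183 each.
    queue-1: 130+183 = 313 > 160
Round 3 — queue-1 crashes.
  queue-1 sheds 313 req/s: no online neighbours, lost.
No further crashes.

cache-2, worker-1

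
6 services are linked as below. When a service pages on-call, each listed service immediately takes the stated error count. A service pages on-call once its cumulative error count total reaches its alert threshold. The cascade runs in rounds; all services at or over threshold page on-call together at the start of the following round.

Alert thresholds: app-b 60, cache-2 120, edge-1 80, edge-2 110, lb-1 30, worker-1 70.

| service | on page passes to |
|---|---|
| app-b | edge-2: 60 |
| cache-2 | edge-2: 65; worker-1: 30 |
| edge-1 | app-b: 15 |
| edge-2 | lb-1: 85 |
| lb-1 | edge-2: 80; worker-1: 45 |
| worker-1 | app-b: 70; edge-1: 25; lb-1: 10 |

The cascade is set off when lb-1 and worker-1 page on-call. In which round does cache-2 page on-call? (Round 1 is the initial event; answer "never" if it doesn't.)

Round 1 — lb-1, worker-1 page on-call (initial).
  app-b: +70 → 70 ≥ 60
  edge-1: +25 → 25 < 80
  edge-2: +80 → 80 < 110
Round 2 — app-b pages on-call.
  edge-2: +60 → 140 ≥ 110
Round 3 — edge-2 pages on-call.
No further pages.

never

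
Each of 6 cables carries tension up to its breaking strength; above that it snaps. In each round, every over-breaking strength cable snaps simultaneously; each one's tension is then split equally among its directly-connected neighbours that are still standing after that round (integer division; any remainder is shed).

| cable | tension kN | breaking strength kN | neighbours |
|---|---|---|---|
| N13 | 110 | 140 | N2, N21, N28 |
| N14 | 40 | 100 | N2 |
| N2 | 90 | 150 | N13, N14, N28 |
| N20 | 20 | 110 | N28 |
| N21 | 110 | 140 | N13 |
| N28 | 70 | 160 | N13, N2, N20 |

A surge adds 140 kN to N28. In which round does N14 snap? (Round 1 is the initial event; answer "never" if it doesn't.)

Round 1 — N28 at 210 > 160. N28 snaps.
  N28 sheds 210 kN to N13, N2, N20: 70 each.
    N13: 110+70 = 180 > 140
    N2: 90+70 = 160 > 150
    N20: 20+70 = 90 ≤ 110
Round 2 — N13, N2 snap.
  N13 sheds 180 kN to N21: 180 each.
    N21: 110+180 = 290 > 140
  N2 sheds 160 kN to N14: 160 each.
    N14: 40+160 = 200 > 100
Round 3 — N14, N21 snap.
  N14 sheds 200 kN: no online neighbours, lost.
  N21 sheds 290 kN: no online neighbours, lost.
No further breaks.

3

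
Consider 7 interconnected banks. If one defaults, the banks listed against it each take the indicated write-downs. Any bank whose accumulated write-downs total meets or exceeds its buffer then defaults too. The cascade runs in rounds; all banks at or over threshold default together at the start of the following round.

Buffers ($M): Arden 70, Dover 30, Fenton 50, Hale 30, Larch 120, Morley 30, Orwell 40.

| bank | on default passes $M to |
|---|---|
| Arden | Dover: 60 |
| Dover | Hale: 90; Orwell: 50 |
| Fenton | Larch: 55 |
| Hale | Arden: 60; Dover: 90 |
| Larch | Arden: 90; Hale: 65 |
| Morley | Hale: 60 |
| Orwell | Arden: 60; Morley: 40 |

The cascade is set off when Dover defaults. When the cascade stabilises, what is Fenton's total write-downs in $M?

0

Round 1 — Dover defaults (initial).
  Hale: +90 → 90 ≥ 30
  Orwell: +50 → 50 ≥ 40
Round 2 — Hale, Orwell default.
  Arden: +60+60 → 120 ≥ 70
  Morley: +40 → 40 ≥ 30
Round 3 — Arden, Morley default.
No further defaults.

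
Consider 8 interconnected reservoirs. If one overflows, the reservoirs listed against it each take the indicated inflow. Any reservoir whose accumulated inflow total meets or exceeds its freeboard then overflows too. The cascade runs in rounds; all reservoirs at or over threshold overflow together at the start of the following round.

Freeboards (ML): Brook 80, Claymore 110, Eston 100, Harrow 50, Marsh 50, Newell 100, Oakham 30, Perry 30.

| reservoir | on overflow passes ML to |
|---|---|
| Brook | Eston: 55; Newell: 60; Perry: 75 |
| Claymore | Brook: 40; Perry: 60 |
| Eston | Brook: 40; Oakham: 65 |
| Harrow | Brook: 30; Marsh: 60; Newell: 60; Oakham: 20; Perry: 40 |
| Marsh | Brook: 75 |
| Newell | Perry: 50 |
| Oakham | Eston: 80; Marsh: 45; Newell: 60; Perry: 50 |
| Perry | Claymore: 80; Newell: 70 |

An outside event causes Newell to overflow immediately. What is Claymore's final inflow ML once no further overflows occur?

Round 1 — Newell overflows (initial).
  Perry: +50 → 50 ≥ 30
Round 2 — Perry overflows.
  Claymore: +80 → 80 < 110
No further overflows.

80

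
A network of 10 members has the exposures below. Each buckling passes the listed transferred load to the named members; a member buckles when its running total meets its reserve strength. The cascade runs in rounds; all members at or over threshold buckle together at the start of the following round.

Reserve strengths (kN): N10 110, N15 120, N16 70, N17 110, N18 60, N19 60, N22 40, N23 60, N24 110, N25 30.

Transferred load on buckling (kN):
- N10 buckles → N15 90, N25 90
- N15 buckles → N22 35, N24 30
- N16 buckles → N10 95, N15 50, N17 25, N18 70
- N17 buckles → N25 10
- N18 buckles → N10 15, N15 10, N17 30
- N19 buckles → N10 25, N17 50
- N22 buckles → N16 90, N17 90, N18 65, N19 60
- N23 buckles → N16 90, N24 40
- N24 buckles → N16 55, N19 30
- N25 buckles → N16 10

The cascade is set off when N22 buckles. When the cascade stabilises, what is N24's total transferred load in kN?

Round 1 — N22 buckles (initial).
  N16: +90 → 90 ≥ 70
  N17: +90 → 90 < 110
  N18: +65 → 65 ≥ 60
  N19: +60 → 60 ≥ 60
Round 2 — N16, N18, N19 buckle.
  N10: +95+15+25 → 135 ≥ 110
  N15: +50+10 → 60 < 120
  N17: +25+30+50 → 195 ≥ 110
Round 3 — N10, N17 buckle.
  N15: +90 → 150 ≥ 120
  N25: +90+10 → 100 ≥ 30
Round 4 — N15, N25 buckle.
  N24: +30 → 30 < 110
No further bucklings.

30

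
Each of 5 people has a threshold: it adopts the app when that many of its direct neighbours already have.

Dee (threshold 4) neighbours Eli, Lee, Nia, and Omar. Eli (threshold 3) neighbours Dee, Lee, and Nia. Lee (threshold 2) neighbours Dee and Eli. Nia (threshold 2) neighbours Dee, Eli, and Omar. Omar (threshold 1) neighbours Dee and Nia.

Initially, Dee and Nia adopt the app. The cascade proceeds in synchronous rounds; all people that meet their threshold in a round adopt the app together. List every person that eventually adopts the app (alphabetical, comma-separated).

Dee, Nia, Omar

Round 1 — Dee, Nia adopt the app (initial).
Round 2 — checking thresholds:
  Eli: 2 of 3 neighbours < 3, holds.
  Lee: 1 of 2 neighbours < 2, holds.
  Omar: 2 of 2 neighbours ≥ 1, adopts the app.
Round 3 — no new adoptions; cascade stops.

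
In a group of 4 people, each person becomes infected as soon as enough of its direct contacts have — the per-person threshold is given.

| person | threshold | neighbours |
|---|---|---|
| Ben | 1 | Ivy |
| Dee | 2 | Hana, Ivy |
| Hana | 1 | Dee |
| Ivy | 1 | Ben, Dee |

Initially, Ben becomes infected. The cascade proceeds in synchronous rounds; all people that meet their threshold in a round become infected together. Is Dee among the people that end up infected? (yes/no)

Round 1 — Ben becomes infected (initial).
Round 2 — checking thresholds:
  Ivy: 1 of 2 neighbours ≥ 1, becomes infected.
Round 3 — no new infections; cascade stops.

no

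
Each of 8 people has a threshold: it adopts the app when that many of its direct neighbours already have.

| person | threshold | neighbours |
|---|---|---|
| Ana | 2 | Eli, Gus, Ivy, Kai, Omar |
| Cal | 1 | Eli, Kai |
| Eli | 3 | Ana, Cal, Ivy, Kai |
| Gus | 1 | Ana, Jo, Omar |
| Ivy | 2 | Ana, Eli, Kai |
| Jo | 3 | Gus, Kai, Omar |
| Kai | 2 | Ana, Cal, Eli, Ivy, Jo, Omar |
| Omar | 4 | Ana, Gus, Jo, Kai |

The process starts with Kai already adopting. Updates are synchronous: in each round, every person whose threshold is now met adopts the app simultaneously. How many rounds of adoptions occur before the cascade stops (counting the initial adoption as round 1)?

Round 1 — Kai adopts the app (initial).
Round 2 — checking thresholds:
  Ana: 1 of 5 neighbours < 2, below threshold.
  Cal: 1 of 2 neighbours ≥ 1, adopts the app.
  Eli: 1 of 4 neighbours < 3, below threshold.
  Ivy: 1 of 3 neighbours < 2, below threshold.
  Jo: 1 of 3 neighbours < 3, below threshold.
  Omar: 1 of 4 neighbours < 4, below threshold.
Round 3 — no new adoptions; cascade stops.

2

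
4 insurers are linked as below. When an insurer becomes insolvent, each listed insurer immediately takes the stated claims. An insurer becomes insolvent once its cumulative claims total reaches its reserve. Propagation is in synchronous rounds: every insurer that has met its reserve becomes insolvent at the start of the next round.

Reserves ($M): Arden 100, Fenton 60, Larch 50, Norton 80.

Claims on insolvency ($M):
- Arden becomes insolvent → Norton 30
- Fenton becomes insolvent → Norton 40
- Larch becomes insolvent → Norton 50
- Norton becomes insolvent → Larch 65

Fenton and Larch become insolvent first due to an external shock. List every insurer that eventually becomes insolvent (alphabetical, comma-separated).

Fenton, Larch, Norton

Round 1 — Fenton, Larch become insolvent (initial).
  Norton: +40+50 → 90 ≥ 80
Round 2 — Norton becomes insolvent.
No further insolvencies.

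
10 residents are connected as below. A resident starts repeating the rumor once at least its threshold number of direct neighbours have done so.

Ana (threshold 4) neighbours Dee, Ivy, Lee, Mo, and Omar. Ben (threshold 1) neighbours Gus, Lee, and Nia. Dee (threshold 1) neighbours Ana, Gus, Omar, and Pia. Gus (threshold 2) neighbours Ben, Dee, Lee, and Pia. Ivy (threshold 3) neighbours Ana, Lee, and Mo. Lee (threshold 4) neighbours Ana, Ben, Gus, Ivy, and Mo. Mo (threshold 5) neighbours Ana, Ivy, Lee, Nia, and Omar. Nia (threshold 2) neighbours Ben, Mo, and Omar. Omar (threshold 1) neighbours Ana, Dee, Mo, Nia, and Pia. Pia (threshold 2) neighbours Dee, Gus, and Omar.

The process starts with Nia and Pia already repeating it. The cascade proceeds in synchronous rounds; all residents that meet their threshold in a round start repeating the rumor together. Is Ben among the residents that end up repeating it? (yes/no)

Round 1 — Nia, Pia start repeating the rumor (initial).
Round 2 — checking thresholds:
  Ben: 1 of 3 neighbours ≥ 1, starts repeating the rumor.
  Dee: 1 of 4 neighbours ≥ 1, starts repeating the rumor.
  Gus: 1 of 4 neighbours < 2, not yet.
  Mo: 1 of 5 neighbours < 5, not yet.
  Omar: 2 of 5 neighbours ≥ 1, starts repeating the rumor.
Round 3 — checking thresholds:
  Ana: 2 of 5 neighbours < 4, not yet.
  Gus: 3 of 4 neighbours ≥ 2, starts repeating the rumor.
  Lee: 1 of 5 neighbours < 4, not yet.
  Mo: 2 of 5 neighbours < 5, not yet.
Round 4 — no new spreads; cascade stops.

yes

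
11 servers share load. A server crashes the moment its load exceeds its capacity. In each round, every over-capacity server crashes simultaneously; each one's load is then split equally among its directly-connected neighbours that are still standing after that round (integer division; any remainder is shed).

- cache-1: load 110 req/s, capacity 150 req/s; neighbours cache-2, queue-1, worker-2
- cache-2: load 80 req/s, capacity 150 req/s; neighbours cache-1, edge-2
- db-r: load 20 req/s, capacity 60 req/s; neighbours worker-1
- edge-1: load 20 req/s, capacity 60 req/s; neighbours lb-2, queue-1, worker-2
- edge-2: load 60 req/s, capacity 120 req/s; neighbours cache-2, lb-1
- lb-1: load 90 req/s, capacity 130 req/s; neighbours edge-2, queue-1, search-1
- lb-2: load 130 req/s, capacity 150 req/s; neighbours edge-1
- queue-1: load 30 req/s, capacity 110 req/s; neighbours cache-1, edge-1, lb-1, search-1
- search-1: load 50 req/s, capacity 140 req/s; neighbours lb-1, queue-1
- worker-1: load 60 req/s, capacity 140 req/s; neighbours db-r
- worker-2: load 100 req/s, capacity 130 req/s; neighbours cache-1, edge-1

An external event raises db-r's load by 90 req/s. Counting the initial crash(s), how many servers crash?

Round 1 — db-r at 110 > 60. db-r crashes.
  db-r sheds 110 req/s to worker-1: 110 each.
    worker-1: 60+110 = 170 > 140
Round 2 — worker-1 crashes.
  worker-1 sheds 170 req/s: no online neighbours, lost.
No further crashes.

2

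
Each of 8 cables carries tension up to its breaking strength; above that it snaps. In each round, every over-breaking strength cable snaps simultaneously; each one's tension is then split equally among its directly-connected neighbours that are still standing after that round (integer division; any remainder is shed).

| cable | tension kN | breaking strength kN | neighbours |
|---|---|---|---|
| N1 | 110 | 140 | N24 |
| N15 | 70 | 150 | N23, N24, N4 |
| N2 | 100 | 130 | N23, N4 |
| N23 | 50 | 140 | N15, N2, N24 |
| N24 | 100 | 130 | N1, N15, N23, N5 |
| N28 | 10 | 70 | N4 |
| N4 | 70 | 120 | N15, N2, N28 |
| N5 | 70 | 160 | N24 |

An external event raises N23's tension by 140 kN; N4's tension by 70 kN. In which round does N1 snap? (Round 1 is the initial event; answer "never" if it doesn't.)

Round 1 — N23 at 190 > 140; N4 at 140 > 120. N23, N4 snap.
  N23 sheds 190 kN to N15, N2, N24: 63 each (1 lost).
    N15: 70+63 = 133 ≤ 150
    N2: 100+63 = 163 > 130
    N24: 100+63 = 163 > 130
  N4 sheds 140 kN to N15, N2, N28: 46 each (2 lost).
    N15: 133+46 = 179 > 150
    N2: 163+46 = 209 > 130
    N28: 10+46 = 56 ≤ 70
Round 2 — N15, N2, N24 snap.
  N15 sheds 179 kN: no online neighbours, lost.
  N2 sheds 209 kN: no online neighbours, lost.
  N24 sheds 163 kN to N1, N5: 81 each (1 lost).
    N1: 110+81 = 191 > 140
    N5: 70+81 = 151 ≤ 160
Round 3 — N1 snaps.
  N1 sheds 191 kN: no online neighbours, lost.
No further breaks.

3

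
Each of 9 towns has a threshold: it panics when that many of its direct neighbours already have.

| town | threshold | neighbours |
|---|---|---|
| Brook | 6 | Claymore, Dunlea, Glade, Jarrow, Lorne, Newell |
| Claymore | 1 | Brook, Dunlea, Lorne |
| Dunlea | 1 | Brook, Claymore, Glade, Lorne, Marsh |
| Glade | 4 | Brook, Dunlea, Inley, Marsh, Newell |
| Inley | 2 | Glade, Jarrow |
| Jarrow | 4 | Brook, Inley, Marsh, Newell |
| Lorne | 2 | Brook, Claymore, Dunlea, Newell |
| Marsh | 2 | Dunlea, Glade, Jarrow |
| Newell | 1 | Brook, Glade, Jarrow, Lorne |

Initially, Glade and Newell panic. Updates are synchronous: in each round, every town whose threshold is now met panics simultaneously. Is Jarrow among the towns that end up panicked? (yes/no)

Round 1 — Glade, Newell panic (initial).
Round 2 — checking thresholds:
  Brook: 2 of 6 neighbours < 6, not yet.
  Dunlea: 1 of 5 neighbours ≥ 1, panics.
  Inley: 1 of 2 neighbours < 2, not yet.
  Jarrow: 1 of 4 neighbours < 4, not yet.
  Lorne: 1 of 4 neighbours < 2, not yet.
  Marsh: 1 of 3 neighbours < 2, not yet.
Round 3 — checking thresholds:
  Brook: 3 of 6 neighbours < 6, not yet.
  Claymore: 1 of 3 neighbours ≥ 1, panics.
  Inley: 1 of 2 neighbours < 2, not yet.
  Jarrow: 1 of 4 neighbours < 4, not yet.
  Lorne: 2 of 4 neighbours ≥ 2, panics.
  Marsh: 2 of 3 neighbours ≥ 2, panics.
Round 4 — no new panics; cascade stops.

no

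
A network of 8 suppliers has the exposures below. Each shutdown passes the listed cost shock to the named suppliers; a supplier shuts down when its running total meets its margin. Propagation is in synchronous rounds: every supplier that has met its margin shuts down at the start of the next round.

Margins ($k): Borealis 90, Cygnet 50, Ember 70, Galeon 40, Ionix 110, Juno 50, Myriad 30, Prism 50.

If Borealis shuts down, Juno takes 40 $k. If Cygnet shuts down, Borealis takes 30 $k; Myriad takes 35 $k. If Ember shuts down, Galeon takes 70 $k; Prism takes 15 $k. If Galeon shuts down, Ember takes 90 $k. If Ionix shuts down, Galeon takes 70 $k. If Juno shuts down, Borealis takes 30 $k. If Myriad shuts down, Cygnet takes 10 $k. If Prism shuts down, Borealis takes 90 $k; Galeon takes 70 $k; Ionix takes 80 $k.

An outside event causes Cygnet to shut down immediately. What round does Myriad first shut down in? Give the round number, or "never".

2

Round 1 — Cygnet shuts down (initial).
  Borealis: +30 → 30 < 90
  Myriad: +35 → 35 ≥ 30
Round 2 — Myriad shuts down.
No further shutdowns.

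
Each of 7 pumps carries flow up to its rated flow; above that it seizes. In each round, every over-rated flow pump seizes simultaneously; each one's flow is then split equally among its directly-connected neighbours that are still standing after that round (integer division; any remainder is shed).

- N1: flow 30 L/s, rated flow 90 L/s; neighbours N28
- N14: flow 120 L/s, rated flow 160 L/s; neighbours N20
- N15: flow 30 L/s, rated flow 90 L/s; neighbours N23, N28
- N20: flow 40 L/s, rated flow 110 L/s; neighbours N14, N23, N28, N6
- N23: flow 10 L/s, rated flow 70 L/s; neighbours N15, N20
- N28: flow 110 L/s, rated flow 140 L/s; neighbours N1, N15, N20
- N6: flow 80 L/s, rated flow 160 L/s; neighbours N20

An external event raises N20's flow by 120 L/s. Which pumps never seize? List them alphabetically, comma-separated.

N14, N6

Round 1 — N20 at 160 > 110. N20 seizes.
  N20 sheds 160 L/s to N14, N23, N28, N6: 40 each.
    N14: 120+40 = 160 ≤ 160
    N23: 10+40 = 50 ≤ 70
    N28: 110+40 = 150 > 140
    N6: 80+40 = 120 ≤ 160
Round 2 — N28 seizes.
  N28 sheds 150 L/s to N1, N15: 75 each.
    N1: 30+75 = 105 > 90
    N15: 30+75 = 105 > 90
Round 3 — N1, N15 seize.
  N1 sheds 105 L/s: no online neighbours, lost.
  N15 sheds 105 L/s to N23: 105 each.
    N23: 50+105 = 155 > 70
Round 4 — N23 seizes.
  N23 sheds 155 L/s: no online neighbours, lost.
No further seizures.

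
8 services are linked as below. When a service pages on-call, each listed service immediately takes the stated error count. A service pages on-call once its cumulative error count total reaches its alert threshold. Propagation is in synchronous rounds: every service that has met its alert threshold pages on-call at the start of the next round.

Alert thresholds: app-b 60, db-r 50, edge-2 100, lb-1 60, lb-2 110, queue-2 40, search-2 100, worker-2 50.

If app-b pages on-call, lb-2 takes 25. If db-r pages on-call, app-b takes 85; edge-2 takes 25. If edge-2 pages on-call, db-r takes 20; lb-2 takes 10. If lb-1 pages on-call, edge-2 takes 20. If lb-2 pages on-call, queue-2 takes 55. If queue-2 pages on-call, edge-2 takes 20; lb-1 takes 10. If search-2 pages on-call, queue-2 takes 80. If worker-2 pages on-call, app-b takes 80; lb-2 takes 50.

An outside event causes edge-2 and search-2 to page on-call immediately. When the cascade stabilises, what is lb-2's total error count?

10

Round 1 — edge-2, search-2 page on-call (initial).
  db-r: +20 → 20 < 50
  lb-2: +10 → 10 < 110
  queue-2: +80 → 80 ≥ 40
Round 2 — queue-2 pages on-call.
  lb-1: +10 → 10 < 60
No further pages.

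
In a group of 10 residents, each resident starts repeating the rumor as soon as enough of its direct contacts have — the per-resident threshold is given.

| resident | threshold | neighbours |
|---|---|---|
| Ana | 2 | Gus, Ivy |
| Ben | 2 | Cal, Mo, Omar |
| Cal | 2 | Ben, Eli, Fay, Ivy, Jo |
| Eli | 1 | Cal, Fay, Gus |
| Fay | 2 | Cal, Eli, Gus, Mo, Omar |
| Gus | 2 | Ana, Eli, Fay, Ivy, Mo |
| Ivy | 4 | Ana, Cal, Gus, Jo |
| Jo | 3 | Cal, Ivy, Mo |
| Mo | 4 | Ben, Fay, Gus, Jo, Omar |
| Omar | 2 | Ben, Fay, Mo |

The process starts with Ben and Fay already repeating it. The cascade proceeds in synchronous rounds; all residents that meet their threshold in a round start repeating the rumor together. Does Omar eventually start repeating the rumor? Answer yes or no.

Round 1 — Ben, Fay start repeating the rumor (initial).
Round 2 — checking thresholds:
  Cal: 2 of 5 neighbours ≥ 2, starts repeating the rumor.
  Eli: 1 of 3 neighbours ≥ 1, starts repeating the rumor.
  Gus: 1 of 5 neighbours < 2, not yet.
  Mo: 2 of 5 neighbours < 4, not yet.
  Omar: 2 of 3 neighbours ≥ 2, starts repeating the rumor.
Round 3 — checking thresholds:
  Gus: 2 of 5 neighbours ≥ 2, starts repeating the rumor.
  Ivy: 1 of 4 neighbours < 4, not yet.
  Jo: 1 of 3 neighbours < 3, not yet.
  Mo: 3 of 5 neighbours < 4, not yet.
Round 4 — checking thresholds:
  Ana: 1 of 2 neighbours < 2, not yet.
  Ivy: 2 of 4 neighbours < 4, not yet.
  Jo: 1 of 3 neighbours < 3, not yet.
  Mo: 4 of 5 neighbours ≥ 4, starts repeating the rumor.
Round 5 — no new spreads; cascade stops.

yes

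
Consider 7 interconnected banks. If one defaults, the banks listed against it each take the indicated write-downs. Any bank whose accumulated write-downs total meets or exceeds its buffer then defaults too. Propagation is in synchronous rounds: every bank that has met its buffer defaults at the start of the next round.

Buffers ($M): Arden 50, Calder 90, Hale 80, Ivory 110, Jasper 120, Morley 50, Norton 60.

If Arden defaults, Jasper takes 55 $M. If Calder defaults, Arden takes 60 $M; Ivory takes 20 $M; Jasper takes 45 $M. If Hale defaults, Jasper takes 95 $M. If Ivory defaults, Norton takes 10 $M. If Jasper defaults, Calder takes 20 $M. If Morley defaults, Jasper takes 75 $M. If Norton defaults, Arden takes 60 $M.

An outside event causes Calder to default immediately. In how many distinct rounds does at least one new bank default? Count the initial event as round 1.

Round 1 — Calder defaults (initial).
  Arden: +60 → 60 ≥ 50
  Ivory: +20 → 20 < 110
  Jasper: +45 → 45 < 120
Round 2 — Arden defaults.
  Jasper: +55 → 100 < 120
No further defaults.

2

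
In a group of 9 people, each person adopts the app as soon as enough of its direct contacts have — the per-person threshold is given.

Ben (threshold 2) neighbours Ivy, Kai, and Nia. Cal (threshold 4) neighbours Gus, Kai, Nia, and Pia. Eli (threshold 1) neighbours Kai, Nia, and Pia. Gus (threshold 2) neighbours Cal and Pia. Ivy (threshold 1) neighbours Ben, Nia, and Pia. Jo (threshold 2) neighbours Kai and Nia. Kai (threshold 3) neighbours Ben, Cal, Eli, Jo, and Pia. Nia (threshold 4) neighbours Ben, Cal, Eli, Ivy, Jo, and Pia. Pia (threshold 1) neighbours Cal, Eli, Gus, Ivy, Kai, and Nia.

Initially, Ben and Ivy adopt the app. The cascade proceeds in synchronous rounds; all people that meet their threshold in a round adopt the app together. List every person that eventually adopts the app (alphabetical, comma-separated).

Ben, Eli, Ivy, Jo, Kai, Nia, Pia

Round 1 — Ben, Ivy adopt the app (initial).
Round 2 — checking thresholds:
  Kai: 1 of 5 neighbours < 3, not yet.
  Nia: 2 of 6 neighbours < 4, not yet.
  Pia: 1 of 6 neighbours ≥ 1, adopts the app.
Round 3 — checking thresholds:
  Cal: 1 of 4 neighbours < 4, not yet.
  Eli: 1 of 3 neighbours ≥ 1, adopts the app.
  Gus: 1 of 2 neighbours < 2, not yet.
  Kai: 2 of 5 neighbours < 3, not yet.
  Nia: 3 of 6 neighbours < 4, not yet.
Round 4 — checking thresholds:
  Cal: 1 of 4 neighbours < 4, not yet.
  Gus: 1 of 2 neighbours < 2, not yet.
  Kai: 3 of 5 neighbours ≥ 3, adopts the app.
  Nia: 4 of 6 neighbours ≥ 4, adopts the app.
Round 5 — checking thresholds:
  Cal: 3 of 4 neighbours < 4, not yet.
  Gus: 1 of 2 neighbours < 2, not yet.
  Jo: 2 of 2 neighbours ≥ 2, adopts the app.
Round 6 — no new adoptions; cascade stops.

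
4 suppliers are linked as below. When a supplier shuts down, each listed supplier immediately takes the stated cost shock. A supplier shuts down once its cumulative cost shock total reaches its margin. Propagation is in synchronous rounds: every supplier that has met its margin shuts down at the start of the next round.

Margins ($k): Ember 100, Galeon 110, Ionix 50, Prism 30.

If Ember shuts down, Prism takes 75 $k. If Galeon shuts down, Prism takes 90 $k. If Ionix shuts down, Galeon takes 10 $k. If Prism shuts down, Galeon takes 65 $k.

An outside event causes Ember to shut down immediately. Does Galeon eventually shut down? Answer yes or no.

no

Round 1 — Ember shuts down (initial).
  Prism: +75 → 75 ≥ 30
Round 2 — Prism shuts down.
  Galeon: +65 → 65 < 110
No further shutdowns.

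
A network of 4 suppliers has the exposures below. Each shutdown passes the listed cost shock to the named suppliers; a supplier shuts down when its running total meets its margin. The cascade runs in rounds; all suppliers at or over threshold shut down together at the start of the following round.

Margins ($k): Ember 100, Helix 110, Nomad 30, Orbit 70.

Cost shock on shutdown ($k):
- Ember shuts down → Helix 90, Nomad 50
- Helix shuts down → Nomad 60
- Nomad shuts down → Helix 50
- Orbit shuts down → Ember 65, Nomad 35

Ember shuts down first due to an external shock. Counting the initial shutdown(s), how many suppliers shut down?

Round 1 — Ember shuts down (initial).
  Helix: +90 → 90 < 110
  Nomad: +50 → 50 ≥ 30
Round 2 — Nomad shuts down.
  Helix: +50 → 140 ≥ 110
Round 3 — Helix shuts down.
No further shutdowns.

3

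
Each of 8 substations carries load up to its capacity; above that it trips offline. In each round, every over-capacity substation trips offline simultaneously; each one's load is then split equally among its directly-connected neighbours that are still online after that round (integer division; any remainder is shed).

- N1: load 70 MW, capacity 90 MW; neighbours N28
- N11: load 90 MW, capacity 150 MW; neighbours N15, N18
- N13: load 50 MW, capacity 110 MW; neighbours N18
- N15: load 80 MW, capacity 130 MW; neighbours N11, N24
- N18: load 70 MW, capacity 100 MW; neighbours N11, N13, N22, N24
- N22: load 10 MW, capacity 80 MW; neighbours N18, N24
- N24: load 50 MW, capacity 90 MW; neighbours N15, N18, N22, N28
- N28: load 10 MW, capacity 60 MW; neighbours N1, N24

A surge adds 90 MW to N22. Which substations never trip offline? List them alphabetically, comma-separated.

Round 1 — N22 at 100 > 80. N22 trips offline.
  N22 sheds 100 MW to N18, N24: 50 each.
    N18: 70+50 = 120 > 100
    N24: 50+50 = 100 > 90
Round 2 — N18, N24 trip offline.
  N18 sheds 120 MW to N11, N13: 60 each.
    N11: 90+60 = 150 ≤ 150
    N13: 50+60 = 110 ≤ 110
  N24 sheds 100 MW to N15, N28: 50 each.
    N15: 80+50 = 130 ≤ 130
    N28: 10+50 = 60 ≤ 60
No further trips.

N1, N11, N13, N15, N28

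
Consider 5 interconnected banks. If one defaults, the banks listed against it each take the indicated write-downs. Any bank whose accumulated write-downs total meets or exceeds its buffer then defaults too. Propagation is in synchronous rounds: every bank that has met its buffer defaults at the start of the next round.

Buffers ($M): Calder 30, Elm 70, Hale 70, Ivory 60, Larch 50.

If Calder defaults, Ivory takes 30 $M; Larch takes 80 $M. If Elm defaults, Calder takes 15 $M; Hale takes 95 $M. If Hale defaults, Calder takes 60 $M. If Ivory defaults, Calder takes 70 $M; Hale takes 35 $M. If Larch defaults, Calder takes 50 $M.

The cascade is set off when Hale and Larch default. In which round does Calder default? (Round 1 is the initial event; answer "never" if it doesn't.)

Round 1 — Hale, Larch default (initial).
  Calder: +60+50 → 110 ≥ 30
Round 2 — Calder defaults.
  Ivory: +30 → 30 < 60
No further defaults.

2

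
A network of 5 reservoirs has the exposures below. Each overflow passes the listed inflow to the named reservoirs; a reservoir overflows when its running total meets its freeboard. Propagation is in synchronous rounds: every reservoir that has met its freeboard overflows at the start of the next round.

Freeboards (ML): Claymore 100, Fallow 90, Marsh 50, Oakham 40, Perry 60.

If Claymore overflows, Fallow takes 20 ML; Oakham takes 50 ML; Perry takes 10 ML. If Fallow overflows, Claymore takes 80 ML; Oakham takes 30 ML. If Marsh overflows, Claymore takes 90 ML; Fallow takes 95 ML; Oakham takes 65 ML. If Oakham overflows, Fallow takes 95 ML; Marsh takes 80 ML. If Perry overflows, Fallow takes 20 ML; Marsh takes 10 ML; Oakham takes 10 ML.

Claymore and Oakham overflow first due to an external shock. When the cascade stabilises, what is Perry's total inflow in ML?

10

Round 1 — Claymore, Oakham overflow (initial).
  Fallow: +20+95 → 115 ≥ 90
  Marsh: +80 → 80 ≥ 50
  Perry: +10 → 10 < 60
Round 2 — Fallow, Marsh overflow.
No further overflows.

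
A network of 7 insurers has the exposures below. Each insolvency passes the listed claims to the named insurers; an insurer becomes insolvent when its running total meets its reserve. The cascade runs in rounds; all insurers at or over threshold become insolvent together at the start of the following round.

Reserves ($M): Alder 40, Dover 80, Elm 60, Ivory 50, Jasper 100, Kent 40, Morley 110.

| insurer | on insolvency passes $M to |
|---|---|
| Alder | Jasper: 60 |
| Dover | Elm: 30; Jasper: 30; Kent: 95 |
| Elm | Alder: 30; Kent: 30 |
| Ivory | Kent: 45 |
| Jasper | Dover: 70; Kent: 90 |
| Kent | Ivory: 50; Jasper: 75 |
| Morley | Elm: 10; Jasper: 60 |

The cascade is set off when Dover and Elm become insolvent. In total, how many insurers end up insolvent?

5

Round 1 — Dover, Elm become insolvent (initial).
  Alder: +30 → 30 < 40
  Jasper: +30 → 30 < 100
  Kent: +95+30 → 125 ≥ 40
Round 2 — Kent becomes insolvent.
  Ivory: +50 → 50 ≥ 50
  Jasper: +75 → 105 ≥ 100
Round 3 — Ivory, Jasper become insolvent.
No further insolvencies.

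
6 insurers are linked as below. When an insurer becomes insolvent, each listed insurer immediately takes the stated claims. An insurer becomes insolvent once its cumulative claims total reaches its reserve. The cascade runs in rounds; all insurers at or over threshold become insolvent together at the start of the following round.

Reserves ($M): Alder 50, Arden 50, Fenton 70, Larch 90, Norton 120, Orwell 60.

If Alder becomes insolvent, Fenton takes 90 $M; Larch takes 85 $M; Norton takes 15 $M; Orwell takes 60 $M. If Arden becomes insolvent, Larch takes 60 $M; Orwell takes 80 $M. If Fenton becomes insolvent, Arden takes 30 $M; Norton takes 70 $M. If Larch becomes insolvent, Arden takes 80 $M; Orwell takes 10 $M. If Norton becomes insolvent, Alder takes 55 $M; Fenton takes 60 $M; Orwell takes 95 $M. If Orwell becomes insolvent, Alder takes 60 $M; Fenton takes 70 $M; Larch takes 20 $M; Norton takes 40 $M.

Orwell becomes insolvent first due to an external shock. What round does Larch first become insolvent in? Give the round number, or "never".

3

Round 1 — Orwell becomes insolvent (initial).
  Alder: +60 → 60 ≥ 50
  Fenton: +70 → 70 ≥ 70
  Larch: +20 → 20 < 90
  Norton: +40 → 40 < 120
Round 2 — Alder, Fenton become insolvent.
  Arden: +30 → 30 < 50
  Larch: +85 → 105 ≥ 90
  Norton: +15+70 → 125 ≥ 120
Round 3 — Larch, Norton become insolvent.
  Arden: +80 → 110 ≥ 50
Round 4 — Arden becomes insolvent.
No further insolvencies.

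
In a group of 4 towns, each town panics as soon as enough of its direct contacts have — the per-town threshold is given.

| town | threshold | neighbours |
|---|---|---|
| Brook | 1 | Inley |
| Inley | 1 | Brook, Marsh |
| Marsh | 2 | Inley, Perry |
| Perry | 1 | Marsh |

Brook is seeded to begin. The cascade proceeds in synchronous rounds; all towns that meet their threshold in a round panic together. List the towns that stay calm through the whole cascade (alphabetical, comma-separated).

Round 1 — Brook panics (initial).
Round 2 — checking thresholds:
  Inley: 1 of 2 neighbours ≥ 1, panics.
Round 3 — no new panics; cascade stops.

Marsh, Perry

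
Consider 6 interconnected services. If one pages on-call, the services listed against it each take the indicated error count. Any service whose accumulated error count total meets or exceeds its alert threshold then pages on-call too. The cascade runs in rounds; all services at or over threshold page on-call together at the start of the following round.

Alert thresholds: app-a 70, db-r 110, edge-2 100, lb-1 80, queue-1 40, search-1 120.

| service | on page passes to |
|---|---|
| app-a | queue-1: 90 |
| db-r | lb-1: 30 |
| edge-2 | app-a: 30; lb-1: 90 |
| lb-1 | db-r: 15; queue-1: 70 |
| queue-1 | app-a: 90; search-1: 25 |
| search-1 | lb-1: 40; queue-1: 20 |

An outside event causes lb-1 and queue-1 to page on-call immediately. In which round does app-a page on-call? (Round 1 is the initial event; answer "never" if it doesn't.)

2

Round 1 — lb-1, queue-1 page on-call (initial).
  app-a: +90 → 90 ≥ 70
  db-r: +15 → 15 < 110
  search-1: +25 → 25 < 120
Round 2 — app-a pages on-call.
No further pages.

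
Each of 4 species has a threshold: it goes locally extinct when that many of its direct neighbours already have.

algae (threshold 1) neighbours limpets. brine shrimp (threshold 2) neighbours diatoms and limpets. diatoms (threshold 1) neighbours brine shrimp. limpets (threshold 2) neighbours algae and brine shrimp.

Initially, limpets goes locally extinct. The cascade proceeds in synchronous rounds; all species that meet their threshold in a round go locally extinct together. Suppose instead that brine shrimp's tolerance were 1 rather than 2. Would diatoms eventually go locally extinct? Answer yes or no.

With brine shrimp's tolerance at 1:
Round 1 — limpets goes locally extinct (initial).
Round 2 — checking thresholds:
  algae: 1 of 1 neighbours ≥ 1, goes locally extinct.
  brine shrimp: 1 of 2 neighbours ≥ 1, goes locally extinct.
Round 3 — checking thresholds:
  diatoms: 1 of 1 neighbours ≥ 1, goes locally extinct.
Round 4 — no new extinctions; cascade stops.

yes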